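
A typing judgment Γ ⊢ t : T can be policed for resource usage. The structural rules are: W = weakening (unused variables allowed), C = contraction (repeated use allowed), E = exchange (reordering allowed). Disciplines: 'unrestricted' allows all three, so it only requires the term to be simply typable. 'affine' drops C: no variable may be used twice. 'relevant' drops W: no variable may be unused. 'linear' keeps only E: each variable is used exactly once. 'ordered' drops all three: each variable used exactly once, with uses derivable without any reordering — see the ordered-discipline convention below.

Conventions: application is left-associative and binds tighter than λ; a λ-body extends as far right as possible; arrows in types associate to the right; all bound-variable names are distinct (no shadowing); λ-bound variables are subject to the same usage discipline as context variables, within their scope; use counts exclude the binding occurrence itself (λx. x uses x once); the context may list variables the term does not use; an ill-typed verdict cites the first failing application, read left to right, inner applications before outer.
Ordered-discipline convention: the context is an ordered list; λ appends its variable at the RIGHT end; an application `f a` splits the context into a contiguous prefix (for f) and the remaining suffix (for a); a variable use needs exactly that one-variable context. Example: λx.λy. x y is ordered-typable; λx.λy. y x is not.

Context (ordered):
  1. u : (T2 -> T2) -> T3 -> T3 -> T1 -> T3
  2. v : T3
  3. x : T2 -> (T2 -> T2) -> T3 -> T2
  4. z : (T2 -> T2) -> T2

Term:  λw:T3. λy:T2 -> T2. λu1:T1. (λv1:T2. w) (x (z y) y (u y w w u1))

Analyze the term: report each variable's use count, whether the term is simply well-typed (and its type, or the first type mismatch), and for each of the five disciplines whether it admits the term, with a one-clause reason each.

usage: u: 1×, v: 0×, x: 1×, z: 1×, w (λ-bound): 3×, y (λ-bound): 3×, u1 (λ-bound): 1×, v1 (λ-bound): 0×
uses in reading order: w, x, z, y, y, u, y, w, w, u1
typing: well-typed at T3 -> (T2 -> T2) -> T1 -> T3
ordered ✗ (uses contraction: w ×3, y ×3; needs weakening: v, v1 unused)
linear ✗ (uses contraction: w ×3, y ×3; needs weakening: v, v1 unused)
affine ✗ (uses contraction: w ×3, y ×3)
relevant ✗ (needs weakening: v, v1 unused)
unrestricted ✓ (simply typable at T3 -> (T2 -> T2) -> T1 -> T3; W, C, E all held)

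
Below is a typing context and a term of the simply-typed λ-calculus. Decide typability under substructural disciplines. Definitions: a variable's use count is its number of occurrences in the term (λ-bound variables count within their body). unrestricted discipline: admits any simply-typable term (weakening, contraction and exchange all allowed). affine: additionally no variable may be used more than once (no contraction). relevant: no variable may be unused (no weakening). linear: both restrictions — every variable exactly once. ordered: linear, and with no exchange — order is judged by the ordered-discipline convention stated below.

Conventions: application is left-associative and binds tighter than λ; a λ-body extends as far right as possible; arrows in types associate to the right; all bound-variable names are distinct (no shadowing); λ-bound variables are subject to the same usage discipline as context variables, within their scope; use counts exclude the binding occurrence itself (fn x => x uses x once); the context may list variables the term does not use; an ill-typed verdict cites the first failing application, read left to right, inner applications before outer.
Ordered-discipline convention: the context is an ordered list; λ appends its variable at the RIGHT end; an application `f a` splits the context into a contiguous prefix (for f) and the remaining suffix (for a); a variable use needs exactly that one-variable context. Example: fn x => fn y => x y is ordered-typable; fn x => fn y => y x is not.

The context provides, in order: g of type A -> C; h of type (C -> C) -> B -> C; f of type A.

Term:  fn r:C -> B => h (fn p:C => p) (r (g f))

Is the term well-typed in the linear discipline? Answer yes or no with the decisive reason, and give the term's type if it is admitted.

yes — single use per variable (g, h, f, r, p); term : (C -> B) -> C
use counts: g: 1; h: 1; f: 1; r (λ-bound): 1; p (λ-bound): 1
order of uses: h, p, r, g, f
typing: well-typed — term : (C -> B) -> C
across the five disciplines: ordered ✗; linear ✓; affine ✓; relevant ✓; unrestricted ✓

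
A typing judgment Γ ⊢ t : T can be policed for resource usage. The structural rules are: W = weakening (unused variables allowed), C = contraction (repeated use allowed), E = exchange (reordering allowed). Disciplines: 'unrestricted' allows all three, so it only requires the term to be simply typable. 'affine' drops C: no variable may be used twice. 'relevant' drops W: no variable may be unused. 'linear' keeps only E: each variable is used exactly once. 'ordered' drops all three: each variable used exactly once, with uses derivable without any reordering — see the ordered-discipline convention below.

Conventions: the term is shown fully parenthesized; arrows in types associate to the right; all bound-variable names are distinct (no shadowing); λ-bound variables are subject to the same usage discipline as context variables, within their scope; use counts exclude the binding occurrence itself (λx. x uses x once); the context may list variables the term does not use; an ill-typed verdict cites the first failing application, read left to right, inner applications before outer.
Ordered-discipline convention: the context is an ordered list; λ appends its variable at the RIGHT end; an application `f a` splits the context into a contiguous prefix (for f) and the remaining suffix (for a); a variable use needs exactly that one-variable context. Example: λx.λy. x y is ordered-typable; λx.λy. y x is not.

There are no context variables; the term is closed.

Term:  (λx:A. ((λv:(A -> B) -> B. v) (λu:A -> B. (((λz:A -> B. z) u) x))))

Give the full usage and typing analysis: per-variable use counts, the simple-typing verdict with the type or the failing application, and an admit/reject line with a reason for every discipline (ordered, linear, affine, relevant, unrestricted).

counts: x (λ-bound): 1, v (λ-bound): 1, u (λ-bound): 1, z (λ-bound): 1
use order (left to right): v, z, u, x
typing: well-typed at A -> (A -> B) -> B
ordered: ✗ — no ordered split (uses run v, z, u, x)
linear: ✓ — x, v, u, z: one use apiece
affine: ✓ — x, v, u, z: no repeats, contraction unneeded
relevant: ✓ — none of x, v, u, z goes unused
unrestricted: ✓ — simply typable at A -> (A -> B) -> B; W, C, E all held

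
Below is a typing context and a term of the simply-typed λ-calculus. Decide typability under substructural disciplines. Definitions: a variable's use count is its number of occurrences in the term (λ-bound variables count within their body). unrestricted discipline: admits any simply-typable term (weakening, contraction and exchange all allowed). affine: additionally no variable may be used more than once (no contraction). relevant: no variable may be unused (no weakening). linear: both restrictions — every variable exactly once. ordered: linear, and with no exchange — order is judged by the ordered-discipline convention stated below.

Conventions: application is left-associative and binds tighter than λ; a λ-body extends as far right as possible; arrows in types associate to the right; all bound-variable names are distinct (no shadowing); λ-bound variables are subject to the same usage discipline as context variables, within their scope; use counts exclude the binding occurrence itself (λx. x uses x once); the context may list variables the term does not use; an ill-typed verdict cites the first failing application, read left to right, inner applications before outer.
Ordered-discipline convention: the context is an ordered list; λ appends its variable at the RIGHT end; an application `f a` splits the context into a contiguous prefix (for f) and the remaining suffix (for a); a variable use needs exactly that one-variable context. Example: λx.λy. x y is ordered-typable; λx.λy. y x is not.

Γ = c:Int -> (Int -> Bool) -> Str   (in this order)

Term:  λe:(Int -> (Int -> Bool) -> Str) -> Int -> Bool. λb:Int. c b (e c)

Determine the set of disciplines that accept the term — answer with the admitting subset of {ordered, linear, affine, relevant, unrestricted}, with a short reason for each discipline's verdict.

admitted by: relevant, unrestricted
usage: c: 2; e (λ-bound): 1; b (λ-bound): 1
order of uses: c, b, e, c
typing: the term checks, with type ((Int -> (Int -> Bool) -> Str) -> Int -> Bool) -> Int -> Str
ordered ✗ (c ×2 used more than once (contraction))
linear ✗ (c ×2 used more than once (contraction))
affine ✗ (c ×2 used more than once (contraction))
relevant ✓ (none of c, e, b goes unused)
unrestricted ✓ (typability at ((Int -> (Int -> Bool) -> Str) -> Int -> Bool) -> Int -> Str is all that's needed)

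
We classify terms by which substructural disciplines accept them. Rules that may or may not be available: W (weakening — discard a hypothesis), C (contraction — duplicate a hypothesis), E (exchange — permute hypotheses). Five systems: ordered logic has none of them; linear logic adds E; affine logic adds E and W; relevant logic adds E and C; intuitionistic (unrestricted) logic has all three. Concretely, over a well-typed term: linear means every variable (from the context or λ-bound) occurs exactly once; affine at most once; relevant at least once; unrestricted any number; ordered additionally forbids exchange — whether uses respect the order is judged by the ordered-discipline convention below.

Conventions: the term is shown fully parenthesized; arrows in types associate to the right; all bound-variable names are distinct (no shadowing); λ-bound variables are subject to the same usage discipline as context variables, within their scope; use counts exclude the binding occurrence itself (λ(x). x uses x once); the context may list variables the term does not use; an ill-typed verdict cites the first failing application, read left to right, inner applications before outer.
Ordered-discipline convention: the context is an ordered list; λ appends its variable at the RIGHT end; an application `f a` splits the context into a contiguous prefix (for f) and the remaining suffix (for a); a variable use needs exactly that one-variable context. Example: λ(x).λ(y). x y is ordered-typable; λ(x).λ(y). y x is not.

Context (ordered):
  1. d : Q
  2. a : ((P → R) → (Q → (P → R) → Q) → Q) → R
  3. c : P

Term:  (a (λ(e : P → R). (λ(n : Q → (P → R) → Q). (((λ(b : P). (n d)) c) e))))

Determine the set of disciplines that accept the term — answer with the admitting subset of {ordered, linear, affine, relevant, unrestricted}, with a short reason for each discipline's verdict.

admitting disciplines: affine, unrestricted
variable uses: d ×1, a ×1, c ×1, e (bound) ×1, n (bound) ×1, b (bound) ×0
use order (left to right): a, n, d, c, e
typing: ✓ — R
ordered: ✗ — b left unused
linear: ✗ — b left unused
affine: ✓ — no duplicate uses among d, a, c, e, n, b
relevant: ✗ — b left unused
unrestricted: ✓ — well-typed at R; no restrictions here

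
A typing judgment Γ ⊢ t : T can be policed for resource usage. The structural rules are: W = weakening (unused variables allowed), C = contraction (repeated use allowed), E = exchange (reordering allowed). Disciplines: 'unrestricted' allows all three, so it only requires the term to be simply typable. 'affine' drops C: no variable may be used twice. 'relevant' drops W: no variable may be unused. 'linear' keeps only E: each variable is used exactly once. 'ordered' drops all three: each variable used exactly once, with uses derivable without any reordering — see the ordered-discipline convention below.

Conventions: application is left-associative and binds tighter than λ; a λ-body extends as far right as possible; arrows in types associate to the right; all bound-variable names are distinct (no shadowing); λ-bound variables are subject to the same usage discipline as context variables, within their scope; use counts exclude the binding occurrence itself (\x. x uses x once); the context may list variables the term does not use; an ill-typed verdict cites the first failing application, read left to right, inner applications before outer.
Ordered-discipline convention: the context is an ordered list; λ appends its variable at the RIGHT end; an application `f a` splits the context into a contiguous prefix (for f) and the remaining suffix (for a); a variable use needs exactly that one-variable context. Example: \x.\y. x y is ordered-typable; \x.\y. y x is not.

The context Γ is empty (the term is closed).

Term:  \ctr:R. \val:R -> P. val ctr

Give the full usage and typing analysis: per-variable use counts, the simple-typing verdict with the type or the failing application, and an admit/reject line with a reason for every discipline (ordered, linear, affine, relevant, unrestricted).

counts: ctr (bound): 1×, val (bound): 1×
left-to-right use order: val, ctr
typing: the term checks, with type R -> (R -> P) -> P
ordered: ✗ — needs exchange: uses follow val, ctr
linear: ✓ — single use per variable (ctr, val)
affine: ✓ — none of ctr, val used more than once
relevant: ✓ — at least one use each (ctr, val)
unrestricted: ✓ — type-checks (R -> (R -> P) -> P) and nothing is barred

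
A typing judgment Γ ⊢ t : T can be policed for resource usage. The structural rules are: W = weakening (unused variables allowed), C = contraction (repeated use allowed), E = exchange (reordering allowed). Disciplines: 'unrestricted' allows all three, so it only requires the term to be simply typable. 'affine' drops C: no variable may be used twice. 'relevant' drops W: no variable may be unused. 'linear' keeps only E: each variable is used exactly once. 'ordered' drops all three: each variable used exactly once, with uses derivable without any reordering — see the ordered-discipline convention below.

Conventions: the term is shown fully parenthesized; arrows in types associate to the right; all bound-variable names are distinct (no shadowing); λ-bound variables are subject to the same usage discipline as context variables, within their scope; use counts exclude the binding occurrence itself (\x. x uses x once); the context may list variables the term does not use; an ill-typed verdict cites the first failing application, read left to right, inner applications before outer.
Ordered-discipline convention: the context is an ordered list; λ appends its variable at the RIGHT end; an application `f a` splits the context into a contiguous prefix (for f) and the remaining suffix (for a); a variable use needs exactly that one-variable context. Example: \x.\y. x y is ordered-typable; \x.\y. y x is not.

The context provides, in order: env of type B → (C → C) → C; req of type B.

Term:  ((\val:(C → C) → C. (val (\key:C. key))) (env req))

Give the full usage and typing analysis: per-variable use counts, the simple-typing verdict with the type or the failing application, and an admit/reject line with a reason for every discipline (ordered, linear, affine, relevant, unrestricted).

usage: env ×1, req ×1, val (λ-bound) ×1, key (λ-bound) ×1
uses in reading order: val, key, env, req
typing: ✓ — C
ordered: ✓ — single-use (env, req, val, key), ordered derivation ok
linear: ✓ — each of env, req, val, key used exactly once
affine: ✓ — at most one use each (env, req, val, key)
relevant: ✓ — none of env, req, val, key goes unused
unrestricted: ✓ — type-checks (C) and nothing is barred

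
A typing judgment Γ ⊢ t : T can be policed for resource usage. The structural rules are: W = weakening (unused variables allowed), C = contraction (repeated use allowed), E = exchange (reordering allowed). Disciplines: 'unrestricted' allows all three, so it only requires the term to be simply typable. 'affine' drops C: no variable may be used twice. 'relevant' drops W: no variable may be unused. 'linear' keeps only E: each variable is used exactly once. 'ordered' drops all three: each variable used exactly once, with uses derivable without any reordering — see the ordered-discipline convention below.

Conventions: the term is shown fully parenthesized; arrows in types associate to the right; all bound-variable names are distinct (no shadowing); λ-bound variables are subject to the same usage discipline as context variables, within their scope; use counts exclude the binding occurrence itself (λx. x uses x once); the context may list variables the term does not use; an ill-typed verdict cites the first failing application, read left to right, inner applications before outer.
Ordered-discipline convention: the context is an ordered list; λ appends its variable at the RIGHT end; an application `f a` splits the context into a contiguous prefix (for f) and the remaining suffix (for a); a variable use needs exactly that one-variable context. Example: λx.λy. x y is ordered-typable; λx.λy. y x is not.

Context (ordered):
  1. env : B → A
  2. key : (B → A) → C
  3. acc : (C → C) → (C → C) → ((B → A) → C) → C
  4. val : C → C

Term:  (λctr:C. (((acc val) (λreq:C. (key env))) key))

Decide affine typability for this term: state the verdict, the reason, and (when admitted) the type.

no — needs contraction — key ×2
counts: env ×1, key ×2, acc ×1, val ×1, ctr (λ-bound) ×0, req (λ-bound) ×0
uses in reading order: acc, val, key, env, key
typing: well-typed — term : C → C
all disciplines: ordered ✗ | linear ✗ | affine ✗ | relevant ✗ | unrestricted ✓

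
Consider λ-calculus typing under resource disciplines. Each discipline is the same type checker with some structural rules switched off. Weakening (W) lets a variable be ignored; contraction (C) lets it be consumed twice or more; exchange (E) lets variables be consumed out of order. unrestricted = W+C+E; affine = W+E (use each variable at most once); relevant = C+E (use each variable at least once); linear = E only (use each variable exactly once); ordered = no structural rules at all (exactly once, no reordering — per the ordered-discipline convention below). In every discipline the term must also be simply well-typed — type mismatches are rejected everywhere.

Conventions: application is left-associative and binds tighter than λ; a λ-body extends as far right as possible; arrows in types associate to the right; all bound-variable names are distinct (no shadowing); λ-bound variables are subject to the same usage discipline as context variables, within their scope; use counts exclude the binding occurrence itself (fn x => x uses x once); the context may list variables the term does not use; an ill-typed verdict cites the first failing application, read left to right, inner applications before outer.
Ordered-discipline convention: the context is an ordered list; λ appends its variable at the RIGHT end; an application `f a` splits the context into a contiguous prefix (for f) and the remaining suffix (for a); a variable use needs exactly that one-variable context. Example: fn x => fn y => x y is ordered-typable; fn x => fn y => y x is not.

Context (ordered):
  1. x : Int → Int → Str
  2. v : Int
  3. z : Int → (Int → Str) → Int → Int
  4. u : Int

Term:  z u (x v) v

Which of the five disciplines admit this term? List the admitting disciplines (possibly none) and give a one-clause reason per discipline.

admitted by: relevant, unrestricted
counts: x ×1, v ×2, z ×1, u ×1
order of uses: z, u, x, v, v
typing: ✓ — Int
ordered ✗ (uses contraction: v ×2)
linear ✗ (uses contraction: v ×2)
affine ✗ (uses contraction: v ×2)
relevant ✓ (every one of x, v, z, u appears)
unrestricted ✓ (well-typed at Int; no restrictions here)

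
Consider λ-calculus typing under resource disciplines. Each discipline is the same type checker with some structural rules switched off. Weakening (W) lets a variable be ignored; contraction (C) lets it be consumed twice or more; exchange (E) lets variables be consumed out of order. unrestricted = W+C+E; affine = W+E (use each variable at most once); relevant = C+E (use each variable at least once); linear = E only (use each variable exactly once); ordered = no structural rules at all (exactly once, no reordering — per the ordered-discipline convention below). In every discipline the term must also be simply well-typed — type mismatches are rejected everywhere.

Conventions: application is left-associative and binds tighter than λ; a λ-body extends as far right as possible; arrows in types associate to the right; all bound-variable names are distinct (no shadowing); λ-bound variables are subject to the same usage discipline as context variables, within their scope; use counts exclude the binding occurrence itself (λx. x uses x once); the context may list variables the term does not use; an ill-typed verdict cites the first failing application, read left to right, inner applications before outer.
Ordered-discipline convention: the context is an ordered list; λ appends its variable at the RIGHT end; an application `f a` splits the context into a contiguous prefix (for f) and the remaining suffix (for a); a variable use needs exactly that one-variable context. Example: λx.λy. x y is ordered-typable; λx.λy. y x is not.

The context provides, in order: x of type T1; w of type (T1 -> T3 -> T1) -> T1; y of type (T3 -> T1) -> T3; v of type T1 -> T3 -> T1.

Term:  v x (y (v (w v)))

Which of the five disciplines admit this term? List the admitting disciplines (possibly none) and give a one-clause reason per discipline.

admitted in: relevant, unrestricted
variable uses: x: 1, w: 1, y: 1, v: 3
order of uses: v, x, y, v, w, v
typing: well-typed — term : T1
ordered ✗ (needs contraction — v ×3)
linear ✗ (needs contraction — v ×3)
affine ✗ (needs contraction — v ×3)
relevant ✓ (at least one use each (x, w, y, v))
unrestricted ✓ (simply typable at T1; W, C, E all held)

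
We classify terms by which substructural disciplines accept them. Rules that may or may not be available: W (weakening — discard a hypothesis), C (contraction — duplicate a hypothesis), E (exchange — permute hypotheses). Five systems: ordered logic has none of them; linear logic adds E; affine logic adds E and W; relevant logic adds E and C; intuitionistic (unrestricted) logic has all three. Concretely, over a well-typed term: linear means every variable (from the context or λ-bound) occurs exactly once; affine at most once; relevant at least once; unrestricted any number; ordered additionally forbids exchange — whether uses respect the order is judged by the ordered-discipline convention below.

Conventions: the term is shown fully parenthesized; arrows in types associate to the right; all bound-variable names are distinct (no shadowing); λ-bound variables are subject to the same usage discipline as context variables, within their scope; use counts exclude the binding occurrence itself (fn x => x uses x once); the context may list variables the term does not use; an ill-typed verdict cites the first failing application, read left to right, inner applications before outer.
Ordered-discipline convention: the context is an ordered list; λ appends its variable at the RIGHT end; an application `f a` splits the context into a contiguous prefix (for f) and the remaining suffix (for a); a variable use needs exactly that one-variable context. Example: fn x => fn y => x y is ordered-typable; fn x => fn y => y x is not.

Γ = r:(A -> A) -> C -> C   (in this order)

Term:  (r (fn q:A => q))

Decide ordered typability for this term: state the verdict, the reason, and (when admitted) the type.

yes — single-use (r, q), ordered derivation ok; term : C -> C
usage: r ×1; q (λ-bound) ×1
use order (left to right): r, q
typing: ✓ — C -> C
all disciplines: ordered ✓ · linear ✓ · affine ✓ · relevant ✓ · unrestricted ✓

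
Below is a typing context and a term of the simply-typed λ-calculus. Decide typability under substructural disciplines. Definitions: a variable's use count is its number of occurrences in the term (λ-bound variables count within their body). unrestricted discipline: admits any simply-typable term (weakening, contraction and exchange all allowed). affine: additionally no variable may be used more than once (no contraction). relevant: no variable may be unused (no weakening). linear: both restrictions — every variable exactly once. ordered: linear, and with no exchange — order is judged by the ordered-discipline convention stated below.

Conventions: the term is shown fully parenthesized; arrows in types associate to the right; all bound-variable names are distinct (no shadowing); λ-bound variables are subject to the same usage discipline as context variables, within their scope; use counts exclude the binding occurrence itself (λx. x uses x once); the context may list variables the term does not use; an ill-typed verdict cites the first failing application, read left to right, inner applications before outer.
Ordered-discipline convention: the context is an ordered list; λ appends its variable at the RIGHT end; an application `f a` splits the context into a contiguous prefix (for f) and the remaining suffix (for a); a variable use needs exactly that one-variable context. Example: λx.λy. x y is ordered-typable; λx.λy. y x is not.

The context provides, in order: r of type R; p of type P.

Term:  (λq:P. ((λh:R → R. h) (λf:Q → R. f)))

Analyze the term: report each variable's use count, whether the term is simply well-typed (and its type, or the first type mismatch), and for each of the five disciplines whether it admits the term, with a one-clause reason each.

usage: r ×0, p ×0, q (λ-bound) ×0, h (λ-bound) ×1, f (λ-bound) ×1
use order (left to right): h, f
typing: ill-typed: an argument (Q → R) → Q → R mismatches the expected R → R
ordered: ✗, a type mismatch blocks all five
linear: ✗, the type mismatch rejects it
affine: ✗, not simply typable
relevant: ✗, fails simple typing
unrestricted: ✗, a type mismatch blocks all five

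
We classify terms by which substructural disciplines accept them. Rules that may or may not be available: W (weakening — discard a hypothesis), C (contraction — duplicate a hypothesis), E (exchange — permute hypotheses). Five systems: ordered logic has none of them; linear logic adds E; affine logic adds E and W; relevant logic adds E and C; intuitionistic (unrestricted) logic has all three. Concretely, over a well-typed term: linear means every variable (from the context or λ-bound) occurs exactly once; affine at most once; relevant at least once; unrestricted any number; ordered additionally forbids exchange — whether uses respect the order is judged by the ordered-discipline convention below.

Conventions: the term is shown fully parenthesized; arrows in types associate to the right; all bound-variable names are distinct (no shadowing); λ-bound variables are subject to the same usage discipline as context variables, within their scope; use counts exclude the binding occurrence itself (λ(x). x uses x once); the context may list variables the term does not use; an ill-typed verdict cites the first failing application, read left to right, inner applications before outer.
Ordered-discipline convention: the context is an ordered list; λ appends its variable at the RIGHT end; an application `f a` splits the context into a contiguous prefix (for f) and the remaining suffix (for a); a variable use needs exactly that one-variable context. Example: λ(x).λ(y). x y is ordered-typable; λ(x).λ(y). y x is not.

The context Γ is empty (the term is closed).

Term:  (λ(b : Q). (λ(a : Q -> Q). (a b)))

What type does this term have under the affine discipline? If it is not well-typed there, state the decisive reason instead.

term : Q -> (Q -> Q) -> Q
variable uses: b (bound): 1; a (bound): 1
order of uses: a, b
typing: well-typed — term : Q -> (Q -> Q) -> Q
all disciplines: ordered ✗, linear ✓, affine ✓, relevant ✓, unrestricted ✓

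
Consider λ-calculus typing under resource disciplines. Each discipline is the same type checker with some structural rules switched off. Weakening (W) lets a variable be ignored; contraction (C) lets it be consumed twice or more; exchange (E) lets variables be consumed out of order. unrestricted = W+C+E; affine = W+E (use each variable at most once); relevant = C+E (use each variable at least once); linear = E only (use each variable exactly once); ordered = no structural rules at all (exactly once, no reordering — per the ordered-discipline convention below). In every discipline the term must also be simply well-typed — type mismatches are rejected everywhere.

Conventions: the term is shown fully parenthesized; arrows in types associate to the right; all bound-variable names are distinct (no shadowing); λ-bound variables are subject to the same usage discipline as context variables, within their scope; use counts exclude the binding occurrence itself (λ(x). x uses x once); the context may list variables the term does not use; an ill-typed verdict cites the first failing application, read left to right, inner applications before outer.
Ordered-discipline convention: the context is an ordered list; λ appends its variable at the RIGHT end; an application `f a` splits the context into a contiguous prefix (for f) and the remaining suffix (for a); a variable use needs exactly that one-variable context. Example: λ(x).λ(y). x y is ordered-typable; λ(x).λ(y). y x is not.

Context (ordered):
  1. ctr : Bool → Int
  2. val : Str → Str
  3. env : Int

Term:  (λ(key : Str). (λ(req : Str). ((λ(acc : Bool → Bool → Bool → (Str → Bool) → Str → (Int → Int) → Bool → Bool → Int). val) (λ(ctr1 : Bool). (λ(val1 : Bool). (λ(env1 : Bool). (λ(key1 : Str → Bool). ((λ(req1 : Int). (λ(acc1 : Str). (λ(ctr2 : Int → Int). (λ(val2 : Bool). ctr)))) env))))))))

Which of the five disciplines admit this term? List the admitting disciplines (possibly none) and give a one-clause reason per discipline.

admitting disciplines: affine, unrestricted
counts: ctr: 1, val: 1, env: 1, key (bound): 0, req (bound): 0, acc (bound): 0, ctr1 (bound): 0, val1 (bound): 0, env1 (bound): 0, key1 (bound): 0, req1 (bound): 0, acc1 (bound): 0, ctr2 (bound): 0, val2 (bound): 0
use order (left to right): val, ctr, env
typing: the term checks, with type Str → Str → Str → Str
ordered: ✗ — key, req, acc, ctr1, val1, env1, key1, req1, acc1, ctr2, val2 left unused
linear: ✗ — key, req, acc, ctr1, val1, env1, key1, req1, acc1, ctr2, val2 left unused
affine: ✓ — at most one use each (ctr, val, env, key, req, acc, ctr1, val1, env1, key1, req1, acc1, ctr2, val2)
relevant: ✗ — key, req, acc, ctr1, val1, env1, key1, req1, acc1, ctr2, val2 left unused
unrestricted: ✓ — simply typable at Str → Str → Str → Str; W, C, E all held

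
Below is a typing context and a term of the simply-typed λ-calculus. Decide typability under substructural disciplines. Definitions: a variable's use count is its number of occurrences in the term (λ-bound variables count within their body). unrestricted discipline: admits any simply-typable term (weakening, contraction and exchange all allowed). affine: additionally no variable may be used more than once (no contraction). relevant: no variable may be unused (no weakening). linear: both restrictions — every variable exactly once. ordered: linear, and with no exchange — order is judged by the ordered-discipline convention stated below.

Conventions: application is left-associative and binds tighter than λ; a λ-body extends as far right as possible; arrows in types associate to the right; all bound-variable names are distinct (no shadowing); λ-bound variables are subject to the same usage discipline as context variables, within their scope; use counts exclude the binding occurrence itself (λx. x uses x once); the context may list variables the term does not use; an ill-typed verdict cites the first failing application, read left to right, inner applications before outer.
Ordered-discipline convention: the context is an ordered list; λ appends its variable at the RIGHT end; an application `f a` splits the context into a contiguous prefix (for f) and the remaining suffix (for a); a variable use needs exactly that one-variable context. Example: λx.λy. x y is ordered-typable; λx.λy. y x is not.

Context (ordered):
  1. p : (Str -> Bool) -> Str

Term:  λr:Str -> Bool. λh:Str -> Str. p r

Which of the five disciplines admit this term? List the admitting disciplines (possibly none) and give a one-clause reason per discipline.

admitted by: affine, unrestricted
use counts: p=1; r (bound)=1; h (bound)=0
order of uses: p, r
typing: well-typed at (Str -> Bool) -> (Str -> Str) -> Str
ordered: ✗, needs weakening: h unused
linear: ✗, needs weakening: h unused
affine: ✓, p, r, h: no repeats, contraction unneeded
relevant: ✗, needs weakening: h unused
unrestricted: ✓, type-checks ((Str -> Bool) -> (Str -> Str) -> Str) and nothing is barred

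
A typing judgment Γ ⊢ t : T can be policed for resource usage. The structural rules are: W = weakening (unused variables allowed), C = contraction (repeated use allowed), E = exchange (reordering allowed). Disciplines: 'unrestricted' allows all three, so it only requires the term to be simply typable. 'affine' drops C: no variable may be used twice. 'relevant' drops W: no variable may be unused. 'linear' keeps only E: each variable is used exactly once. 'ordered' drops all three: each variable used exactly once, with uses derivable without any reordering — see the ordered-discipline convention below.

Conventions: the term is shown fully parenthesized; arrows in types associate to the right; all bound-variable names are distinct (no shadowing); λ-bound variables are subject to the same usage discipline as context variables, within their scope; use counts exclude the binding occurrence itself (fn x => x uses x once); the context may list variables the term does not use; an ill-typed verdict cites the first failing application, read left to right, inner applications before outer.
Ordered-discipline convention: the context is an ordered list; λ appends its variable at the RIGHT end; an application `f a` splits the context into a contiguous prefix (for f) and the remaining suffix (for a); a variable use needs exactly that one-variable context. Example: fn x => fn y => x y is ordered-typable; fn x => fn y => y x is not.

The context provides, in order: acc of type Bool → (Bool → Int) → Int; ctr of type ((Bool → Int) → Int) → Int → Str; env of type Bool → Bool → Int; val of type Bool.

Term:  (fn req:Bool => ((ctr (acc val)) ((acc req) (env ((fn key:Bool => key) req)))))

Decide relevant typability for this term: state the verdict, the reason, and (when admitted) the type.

yes — none of acc, ctr, env, val, req, key goes unused; term : Bool → Str
usage: acc=2; ctr=1; env=1; val=1; req (bound)=2; key (bound)=1
uses in reading order: ctr, acc, val, acc, req, env, key, req
typing: the term checks, with type Bool → Str
summary: ordered ✗; linear ✗; affine ✗; relevant ✓; unrestricted ✓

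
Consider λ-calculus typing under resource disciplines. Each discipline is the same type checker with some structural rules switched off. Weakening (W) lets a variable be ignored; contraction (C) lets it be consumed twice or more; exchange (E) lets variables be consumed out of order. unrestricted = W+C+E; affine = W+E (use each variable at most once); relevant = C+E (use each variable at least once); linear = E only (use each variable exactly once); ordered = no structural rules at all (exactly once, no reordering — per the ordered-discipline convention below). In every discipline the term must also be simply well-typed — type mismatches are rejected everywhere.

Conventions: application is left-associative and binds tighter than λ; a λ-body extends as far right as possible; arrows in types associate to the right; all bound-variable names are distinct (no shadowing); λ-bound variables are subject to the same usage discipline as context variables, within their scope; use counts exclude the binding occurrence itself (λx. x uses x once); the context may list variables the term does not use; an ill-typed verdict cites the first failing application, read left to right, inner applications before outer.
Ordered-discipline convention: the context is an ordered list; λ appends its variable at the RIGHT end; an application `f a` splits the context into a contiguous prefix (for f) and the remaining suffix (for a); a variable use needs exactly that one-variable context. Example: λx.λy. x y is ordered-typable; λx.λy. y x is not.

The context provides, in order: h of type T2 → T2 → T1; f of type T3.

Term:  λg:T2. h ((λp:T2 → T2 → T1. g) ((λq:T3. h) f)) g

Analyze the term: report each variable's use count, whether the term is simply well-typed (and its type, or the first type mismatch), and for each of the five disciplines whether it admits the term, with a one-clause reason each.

counts: h=2, f=1, g (bound)=2, p (bound)=0, q (bound)=0
left-to-right use order: h, g, h, f, g
typing: well-typed at T2 → T1
ordered: ✗ — h ×2, g ×2 used more than once (contraction); p, q never used (weakening)
linear: ✗ — h ×2, g ×2 used more than once (contraction); p, q never used (weakening)
affine: ✗ — h ×2, g ×2 used more than once (contraction)
relevant: ✗ — p, q never used (weakening)
unrestricted: ✓ — well-typed at T2 → T1; no restrictions here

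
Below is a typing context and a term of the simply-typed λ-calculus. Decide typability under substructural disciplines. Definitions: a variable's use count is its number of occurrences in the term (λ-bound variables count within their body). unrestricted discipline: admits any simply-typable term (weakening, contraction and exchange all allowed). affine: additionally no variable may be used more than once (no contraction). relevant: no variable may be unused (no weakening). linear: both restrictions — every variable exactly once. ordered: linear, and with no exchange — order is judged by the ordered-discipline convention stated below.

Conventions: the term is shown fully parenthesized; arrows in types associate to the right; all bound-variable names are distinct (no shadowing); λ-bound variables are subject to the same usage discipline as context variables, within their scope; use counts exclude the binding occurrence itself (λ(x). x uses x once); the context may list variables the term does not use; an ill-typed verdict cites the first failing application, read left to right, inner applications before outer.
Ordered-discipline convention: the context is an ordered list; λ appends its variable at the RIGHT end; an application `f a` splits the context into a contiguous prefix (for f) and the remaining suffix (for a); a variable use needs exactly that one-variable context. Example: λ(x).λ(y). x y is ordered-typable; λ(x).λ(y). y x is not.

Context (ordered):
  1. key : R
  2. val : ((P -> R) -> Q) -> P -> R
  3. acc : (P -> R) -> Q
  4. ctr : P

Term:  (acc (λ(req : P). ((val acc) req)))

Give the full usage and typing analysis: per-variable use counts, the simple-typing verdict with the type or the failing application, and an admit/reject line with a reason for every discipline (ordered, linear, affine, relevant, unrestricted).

variable uses: key: 0, val: 1, acc: 2, ctr: 0, req (λ-bound): 1
uses in reading order: acc, val, acc, req
typing: well-typed — term : Q
ordered: ✗, needs contraction — acc ×2; key, ctr left unused
linear: ✗, needs contraction — acc ×2; key, ctr left unused
affine: ✗, needs contraction — acc ×2
relevant: ✗, key, ctr left unused
unrestricted: ✓, well-typed at Q; no restrictions here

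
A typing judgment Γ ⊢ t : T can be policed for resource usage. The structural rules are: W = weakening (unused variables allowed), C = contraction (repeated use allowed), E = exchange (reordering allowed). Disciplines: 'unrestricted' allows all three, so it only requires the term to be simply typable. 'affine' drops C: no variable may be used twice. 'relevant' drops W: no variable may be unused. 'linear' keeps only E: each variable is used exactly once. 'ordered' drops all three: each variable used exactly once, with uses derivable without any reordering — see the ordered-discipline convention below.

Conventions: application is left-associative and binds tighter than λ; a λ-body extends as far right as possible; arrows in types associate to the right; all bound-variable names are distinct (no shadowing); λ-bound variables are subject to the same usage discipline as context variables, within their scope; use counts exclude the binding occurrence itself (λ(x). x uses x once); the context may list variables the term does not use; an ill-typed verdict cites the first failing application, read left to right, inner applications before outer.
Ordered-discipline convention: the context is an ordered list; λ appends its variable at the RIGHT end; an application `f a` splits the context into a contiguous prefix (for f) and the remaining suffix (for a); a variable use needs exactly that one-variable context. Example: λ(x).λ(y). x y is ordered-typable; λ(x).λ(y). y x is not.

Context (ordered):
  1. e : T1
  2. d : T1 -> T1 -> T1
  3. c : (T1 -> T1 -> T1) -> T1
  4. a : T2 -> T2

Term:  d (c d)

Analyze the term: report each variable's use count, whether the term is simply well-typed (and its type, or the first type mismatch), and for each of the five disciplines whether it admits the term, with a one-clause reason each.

use counts: e=0; d=2; c=1; a=0
order of uses: d, c, d
typing: the term checks, with type T1 -> T1
ordered: ✗, needs contraction — d ×2; unused: e, a — weakening required
linear: ✗, needs contraction — d ×2; unused: e, a — weakening required
affine: ✗, needs contraction — d ×2
relevant: ✗, unused: e, a — weakening required
unrestricted: ✓, well-typed at T1 -> T1; no restrictions here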